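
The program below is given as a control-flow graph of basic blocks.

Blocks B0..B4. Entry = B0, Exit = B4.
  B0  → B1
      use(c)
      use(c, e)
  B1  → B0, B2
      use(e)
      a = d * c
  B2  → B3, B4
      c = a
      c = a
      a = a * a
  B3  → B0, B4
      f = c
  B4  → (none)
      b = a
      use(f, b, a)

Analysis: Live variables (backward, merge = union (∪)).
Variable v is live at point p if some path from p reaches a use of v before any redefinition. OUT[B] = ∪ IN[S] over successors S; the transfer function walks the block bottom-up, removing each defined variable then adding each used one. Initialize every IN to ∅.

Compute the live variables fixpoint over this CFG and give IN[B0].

Answer: {c, d, e, f}

Derivation:
Per-block solution:
  B0:  IN={c, d, e, f}  OUT={c, d, e, f}
  B1:  IN={c, d, e, f}  OUT={a, c, d, e, f}
  B2:  IN={a, d, e, f}  OUT={a, c, d, e, f}
  B3:  IN={a, c, d, e}  OUT={a, c, d, e, f}
  B4:  IN={a, f}  OUT={}

Merge at B0: OUT[B0] = IN[B1] = {c, d, e, f}
Applying B0's transfer function to that OUT value gives IN[B0] (row B0 above).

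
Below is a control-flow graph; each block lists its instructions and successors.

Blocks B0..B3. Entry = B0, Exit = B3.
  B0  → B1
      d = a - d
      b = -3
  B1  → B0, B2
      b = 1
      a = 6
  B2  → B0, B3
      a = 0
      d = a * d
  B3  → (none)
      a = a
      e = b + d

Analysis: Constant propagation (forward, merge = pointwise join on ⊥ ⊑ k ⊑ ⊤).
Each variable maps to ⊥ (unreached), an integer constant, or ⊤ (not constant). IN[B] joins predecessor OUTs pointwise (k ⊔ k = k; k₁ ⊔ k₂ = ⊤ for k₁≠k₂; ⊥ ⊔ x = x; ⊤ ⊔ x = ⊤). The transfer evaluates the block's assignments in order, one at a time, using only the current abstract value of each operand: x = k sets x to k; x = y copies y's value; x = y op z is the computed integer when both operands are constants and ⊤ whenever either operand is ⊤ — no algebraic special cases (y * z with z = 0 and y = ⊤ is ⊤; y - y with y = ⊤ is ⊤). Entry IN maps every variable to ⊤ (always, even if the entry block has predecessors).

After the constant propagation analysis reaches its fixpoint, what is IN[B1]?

Answer: {a: ⊤, b: -3, c: ⊤, d: ⊤, e: ⊤, f: ⊤}

Derivation:
Fixpoint table:
  B0:   IN=(all ⊤)   OUT={b:-3; rest ⊤}
  B1:   IN={b:-3; rest ⊤}   OUT={a:6, b:1; rest ⊤}
  B2:   IN={a:6, b:1; rest ⊤}   OUT={a:0, b:1; rest ⊤}
  B3:   IN={a:0, b:1; rest ⊤}   OUT={a:0, b:1; rest ⊤}

Merge at B1: IN[B1] = OUT[B0] = {a: ⊤, b: -3, c: ⊤, d: ⊤, e: ⊤, f: ⊤}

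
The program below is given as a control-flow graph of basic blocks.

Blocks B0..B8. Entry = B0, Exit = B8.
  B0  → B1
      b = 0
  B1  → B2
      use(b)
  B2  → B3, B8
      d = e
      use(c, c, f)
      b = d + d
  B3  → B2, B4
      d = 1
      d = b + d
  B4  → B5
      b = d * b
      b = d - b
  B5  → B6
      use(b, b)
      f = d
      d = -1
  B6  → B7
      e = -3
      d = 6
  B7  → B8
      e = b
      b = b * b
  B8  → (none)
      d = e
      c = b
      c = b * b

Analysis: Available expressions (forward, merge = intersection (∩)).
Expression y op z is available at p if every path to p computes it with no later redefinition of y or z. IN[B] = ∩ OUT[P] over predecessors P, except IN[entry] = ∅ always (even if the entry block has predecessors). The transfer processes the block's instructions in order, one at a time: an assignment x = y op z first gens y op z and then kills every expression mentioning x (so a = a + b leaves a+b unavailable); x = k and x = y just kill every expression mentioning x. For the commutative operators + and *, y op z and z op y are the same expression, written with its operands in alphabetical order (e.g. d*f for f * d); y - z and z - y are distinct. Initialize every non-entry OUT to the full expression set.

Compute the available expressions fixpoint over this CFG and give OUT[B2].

Converged values:
  B0:   IN={}   OUT={}
  B1:   IN={}   OUT={}
  B2:   IN={}   OUT={d+d}
  B3:   IN={d+d}   OUT={}
  B4:   IN={}   OUT={}
  B5:   IN={}   OUT={}
  B6:   IN={}   OUT={}
  B7:   IN={}   OUT={}
  B8:   IN={}   OUT={b*b}

Merge at B2: IN[B2] = OUT[B1] ∩ OUT[B3] = {}
Applying B2's transfer function to that IN value gives OUT[B2] (row B2 above).

Answer: {d+d}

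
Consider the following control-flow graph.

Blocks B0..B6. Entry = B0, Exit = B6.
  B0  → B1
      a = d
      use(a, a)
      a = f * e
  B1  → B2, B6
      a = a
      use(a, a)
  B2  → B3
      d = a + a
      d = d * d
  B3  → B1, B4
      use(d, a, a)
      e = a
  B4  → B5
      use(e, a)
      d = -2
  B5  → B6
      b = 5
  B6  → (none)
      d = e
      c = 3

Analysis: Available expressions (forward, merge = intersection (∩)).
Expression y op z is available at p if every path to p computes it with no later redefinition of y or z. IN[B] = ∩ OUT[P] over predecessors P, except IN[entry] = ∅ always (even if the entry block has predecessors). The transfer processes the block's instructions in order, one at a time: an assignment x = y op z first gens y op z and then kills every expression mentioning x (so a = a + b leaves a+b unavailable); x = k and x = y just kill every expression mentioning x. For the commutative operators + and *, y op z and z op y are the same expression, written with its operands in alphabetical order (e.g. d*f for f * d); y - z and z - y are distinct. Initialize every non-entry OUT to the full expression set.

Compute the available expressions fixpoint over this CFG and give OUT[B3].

Per-block solution:
  B0:   IN={}   OUT={e*f}
  B1:   IN={}   OUT={}
  B2:   IN={}   OUT={a+a}
  B3:   IN={a+a}   OUT={a+a}
  B4:   IN={a+a}   OUT={a+a}
  B5:   IN={a+a}   OUT={a+a}
  B6:   IN={}   OUT={}

Merge at B3: IN[B3] = OUT[B2] = {a+a}
Applying B3's transfer function to that IN value gives OUT[B3] (row B3 above).

Answer: {a+a}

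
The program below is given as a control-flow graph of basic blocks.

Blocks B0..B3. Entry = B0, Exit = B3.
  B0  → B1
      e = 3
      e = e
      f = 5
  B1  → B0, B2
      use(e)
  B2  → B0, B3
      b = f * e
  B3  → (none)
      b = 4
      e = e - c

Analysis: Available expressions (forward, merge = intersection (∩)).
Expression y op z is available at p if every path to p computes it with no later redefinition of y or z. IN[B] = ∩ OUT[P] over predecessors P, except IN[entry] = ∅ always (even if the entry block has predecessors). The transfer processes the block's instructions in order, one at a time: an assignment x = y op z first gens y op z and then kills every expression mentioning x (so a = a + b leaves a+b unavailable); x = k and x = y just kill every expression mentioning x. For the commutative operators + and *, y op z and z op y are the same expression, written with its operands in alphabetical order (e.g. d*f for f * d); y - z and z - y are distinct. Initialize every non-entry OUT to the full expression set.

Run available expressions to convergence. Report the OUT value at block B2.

Fixpoint table:
  B0:   IN={}   OUT={}
  B1:   IN={}   OUT={}
  B2:   IN={}   OUT={e*f}
  B3:   IN={e*f}   OUT={}

Merge at B2: IN[B2] = OUT[B1] = {}
Applying B2's transfer function to that IN value gives OUT[B2] (row B2 above).

Answer: {e*f}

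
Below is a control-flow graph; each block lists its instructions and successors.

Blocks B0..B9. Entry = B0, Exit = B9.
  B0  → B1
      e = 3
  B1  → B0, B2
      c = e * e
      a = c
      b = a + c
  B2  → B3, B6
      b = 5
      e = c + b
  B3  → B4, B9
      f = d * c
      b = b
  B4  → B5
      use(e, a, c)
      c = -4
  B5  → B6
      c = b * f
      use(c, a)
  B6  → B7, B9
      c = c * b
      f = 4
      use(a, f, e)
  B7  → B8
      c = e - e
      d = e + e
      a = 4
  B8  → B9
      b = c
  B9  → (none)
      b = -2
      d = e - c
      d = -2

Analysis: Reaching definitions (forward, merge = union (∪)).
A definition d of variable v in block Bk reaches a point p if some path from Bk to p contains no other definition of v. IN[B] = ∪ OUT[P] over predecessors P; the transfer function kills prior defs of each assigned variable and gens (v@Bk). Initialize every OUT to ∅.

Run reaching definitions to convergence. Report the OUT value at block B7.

Per-block solution:
  B0: | IN={a@B1, b@B1, c@B1, e@B0} | OUT={a@B1, b@B1, c@B1, e@B0}
  B1: | IN={a@B1, b@B1, c@B1, e@B0} | OUT={a@B1, b@B1, c@B1, e@B0}
  B2: | IN={a@B1, b@B1, c@B1, e@B0} | OUT={a@B1, b@B2, c@B1, e@B2}
  B3: | IN={a@B1, b@B2, c@B1, e@B2} | OUT={a@B1, b@B3, c@B1, e@B2, f@B3}
  B4: | IN={a@B1, b@B3, c@B1, e@B2, f@B3} | OUT={a@B1, b@B3, c@B4, e@B2, f@B3}
  B5: | IN={a@B1, b@B3, c@B4, e@B2, f@B3} | OUT={a@B1, b@B3, c@B5, e@B2, f@B3}
  B6: | IN={a@B1, b@B2, b@B3, c@B1, c@B5, e@B2, f@B3} | OUT={a@B1, b@B2, b@B3, c@B6, e@B2, f@B6}
  B7: | IN={a@B1, b@B2, b@B3, c@B6, e@B2, f@B6} | OUT={a@B7, b@B2, b@B3, c@B7, d@B7, e@B2, f@B6}
  B8: | IN={a@B7, b@B2, b@B3, c@B7, d@B7, e@B2, f@B6} | OUT={a@B7, b@B8, c@B7, d@B7, e@B2, f@B6}
  B9: | IN={a@B1, a@B7, b@B2, b@B3, b@B8, c@B1, c@B6, c@B7, d@B7, e@B2, f@B3, f@B6} | OUT={a@B1, a@B7, b@B9, c@B1, c@B6, c@B7, d@B9, e@B2, f@B3, f@B6}

Merge at B7: IN[B7] = OUT[B6] = {a@B1, b@B2, b@B3, c@B6, e@B2, f@B6}
Applying B7's transfer function to that IN value gives OUT[B7] (row B7 above).

Answer: {a@B7, b@B2, b@B3, c@B7, d@B7, e@B2, f@B6}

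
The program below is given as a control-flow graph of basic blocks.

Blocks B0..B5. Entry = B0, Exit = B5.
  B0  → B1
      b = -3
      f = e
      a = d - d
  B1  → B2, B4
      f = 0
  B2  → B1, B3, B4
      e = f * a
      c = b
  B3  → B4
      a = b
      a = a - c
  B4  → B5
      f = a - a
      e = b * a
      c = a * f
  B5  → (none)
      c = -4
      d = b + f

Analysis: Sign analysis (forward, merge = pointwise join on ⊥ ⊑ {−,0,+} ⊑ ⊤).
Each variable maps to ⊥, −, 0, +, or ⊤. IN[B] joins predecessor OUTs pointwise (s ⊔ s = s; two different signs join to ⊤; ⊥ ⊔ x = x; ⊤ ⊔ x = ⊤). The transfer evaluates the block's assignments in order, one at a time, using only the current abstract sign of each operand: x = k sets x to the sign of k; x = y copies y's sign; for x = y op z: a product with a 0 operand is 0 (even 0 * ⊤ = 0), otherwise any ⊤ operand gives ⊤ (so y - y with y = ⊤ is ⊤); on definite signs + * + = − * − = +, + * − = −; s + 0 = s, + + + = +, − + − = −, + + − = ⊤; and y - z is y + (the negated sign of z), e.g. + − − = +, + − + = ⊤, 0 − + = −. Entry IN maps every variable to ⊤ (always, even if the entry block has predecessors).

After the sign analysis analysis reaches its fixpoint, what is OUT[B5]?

Per-block solution:
  B0: | IN=(all ⊤) | OUT={b:-; rest ⊤}
  B1: | IN={b:-; rest ⊤} | OUT={b:-, f:0; rest ⊤}
  B2: | IN={b:-, f:0; rest ⊤} | OUT={b:-, c:-, e:0, f:0; rest ⊤}
  B3: | IN={b:-, c:-, e:0, f:0; rest ⊤} | OUT={b:-, c:-, e:0, f:0; rest ⊤}
  B4: | IN={b:-, f:0; rest ⊤} | OUT={b:-; rest ⊤}
  B5: | IN={b:-; rest ⊤} | OUT={b:-, c:-; rest ⊤}

Merge at B5: IN[B5] = OUT[B4] = {a: ⊤, b: -, c: ⊤, d: ⊤, e: ⊤, f: ⊤}
Applying B5's transfer function to that IN value gives OUT[B5] (row B5 above).

Answer: {a: ⊤, b: -, c: -, d: ⊤, e: ⊤, f: ⊤}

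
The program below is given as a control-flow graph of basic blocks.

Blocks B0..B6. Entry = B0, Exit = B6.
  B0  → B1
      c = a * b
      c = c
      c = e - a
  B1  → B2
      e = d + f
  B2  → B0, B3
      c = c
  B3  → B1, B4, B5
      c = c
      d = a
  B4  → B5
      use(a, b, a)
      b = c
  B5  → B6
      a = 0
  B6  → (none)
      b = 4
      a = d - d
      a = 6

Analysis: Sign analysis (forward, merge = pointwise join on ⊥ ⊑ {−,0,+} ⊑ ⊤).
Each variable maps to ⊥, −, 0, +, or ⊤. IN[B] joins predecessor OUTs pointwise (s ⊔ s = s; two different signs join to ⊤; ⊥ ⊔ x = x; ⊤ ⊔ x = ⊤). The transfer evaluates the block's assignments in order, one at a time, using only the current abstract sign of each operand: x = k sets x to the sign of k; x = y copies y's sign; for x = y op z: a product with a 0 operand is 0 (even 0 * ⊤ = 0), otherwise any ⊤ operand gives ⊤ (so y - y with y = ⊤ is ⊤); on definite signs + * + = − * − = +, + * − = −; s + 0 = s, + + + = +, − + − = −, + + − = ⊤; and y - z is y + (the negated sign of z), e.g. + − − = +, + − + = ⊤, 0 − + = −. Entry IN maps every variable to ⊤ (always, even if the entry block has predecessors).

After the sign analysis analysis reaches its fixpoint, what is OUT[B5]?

Converged values:
  B0:   IN=(all ⊤)   OUT=(all ⊤)
  B1:   IN=(all ⊤)   OUT=(all ⊤)
  B2:   IN=(all ⊤)   OUT=(all ⊤)
  B3:   IN=(all ⊤)   OUT=(all ⊤)
  B4:   IN=(all ⊤)   OUT=(all ⊤)
  B5:   IN=(all ⊤)   OUT={a:0; rest ⊤}
  B6:   IN={a:0; rest ⊤}   OUT={a:+, b:+; rest ⊤}

Merge at B5: IN[B5] = OUT[B3] ⊔ OUT[B4] = {a: ⊤, b: ⊤, c: ⊤, d: ⊤, e: ⊤, f: ⊤}
Applying B5's transfer function to that IN value gives OUT[B5] (row B5 above).

Answer: {a: 0, b: ⊤, c: ⊤, d: ⊤, e: ⊤, f: ⊤}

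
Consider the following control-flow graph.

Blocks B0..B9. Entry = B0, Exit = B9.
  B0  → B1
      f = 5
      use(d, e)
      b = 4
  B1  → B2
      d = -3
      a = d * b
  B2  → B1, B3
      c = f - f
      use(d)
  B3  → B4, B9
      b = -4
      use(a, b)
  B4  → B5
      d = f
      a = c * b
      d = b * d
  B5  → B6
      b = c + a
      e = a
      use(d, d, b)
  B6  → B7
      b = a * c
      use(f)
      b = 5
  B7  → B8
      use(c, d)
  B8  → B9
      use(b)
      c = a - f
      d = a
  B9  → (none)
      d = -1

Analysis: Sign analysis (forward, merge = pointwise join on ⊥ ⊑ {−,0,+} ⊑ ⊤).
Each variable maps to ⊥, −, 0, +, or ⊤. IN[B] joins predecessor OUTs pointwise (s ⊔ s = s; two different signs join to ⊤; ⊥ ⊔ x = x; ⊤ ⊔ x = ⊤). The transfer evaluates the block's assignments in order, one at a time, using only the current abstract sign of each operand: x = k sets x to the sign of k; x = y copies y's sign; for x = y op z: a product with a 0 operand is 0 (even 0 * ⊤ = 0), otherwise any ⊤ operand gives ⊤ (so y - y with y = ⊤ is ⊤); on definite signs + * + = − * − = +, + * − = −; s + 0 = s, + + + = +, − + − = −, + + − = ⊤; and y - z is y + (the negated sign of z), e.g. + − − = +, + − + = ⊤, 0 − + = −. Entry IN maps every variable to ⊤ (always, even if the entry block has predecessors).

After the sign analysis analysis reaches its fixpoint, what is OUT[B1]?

Answer: {a: -, b: +, c: ⊤, d: -, e: ⊤, f: +}

Working:
Fixpoint table:
  B0: | IN=(all ⊤) | OUT={b:+, f:+; rest ⊤}
  B1: | IN={b:+, f:+; rest ⊤} | OUT={a:-, b:+, d:-, f:+; rest ⊤}
  B2: | IN={a:-, b:+, d:-, f:+; rest ⊤} | OUT={a:-, b:+, d:-, f:+; rest ⊤}
  B3: | IN={a:-, b:+, d:-, f:+; rest ⊤} | OUT={a:-, b:-, d:-, f:+; rest ⊤}
  B4: | IN={a:-, b:-, d:-, f:+; rest ⊤} | OUT={b:-, d:-, f:+; rest ⊤}
  B5: | IN={b:-, d:-, f:+; rest ⊤} | OUT={d:-, f:+; rest ⊤}
  B6: | IN={d:-, f:+; rest ⊤} | OUT={b:+, d:-, f:+; rest ⊤}
  B7: | IN={b:+, d:-, f:+; rest ⊤} | OUT={b:+, d:-, f:+; rest ⊤}
  B8: | IN={b:+, d:-, f:+; rest ⊤} | OUT={b:+, f:+; rest ⊤}
  B9: | IN={f:+; rest ⊤} | OUT={d:-, f:+; rest ⊤}

Merge at B1: IN[B1] = OUT[B0] ⊔ OUT[B2] = {a: ⊤, b: +, c: ⊤, d: ⊤, e: ⊤, f: +}
Applying B1's transfer function to that IN value gives OUT[B1] (row B1 above).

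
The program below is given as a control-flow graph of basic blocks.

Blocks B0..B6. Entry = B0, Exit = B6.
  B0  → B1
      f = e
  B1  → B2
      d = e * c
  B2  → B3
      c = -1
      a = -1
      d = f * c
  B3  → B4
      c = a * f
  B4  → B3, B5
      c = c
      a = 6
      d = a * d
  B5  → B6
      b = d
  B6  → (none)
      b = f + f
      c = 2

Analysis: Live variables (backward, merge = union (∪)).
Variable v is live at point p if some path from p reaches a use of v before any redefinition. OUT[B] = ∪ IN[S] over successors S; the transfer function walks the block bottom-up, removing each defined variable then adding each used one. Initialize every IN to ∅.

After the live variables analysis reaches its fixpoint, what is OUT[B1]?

Converged values:
  B0: | IN={c, e} | OUT={c, e, f}
  B1: | IN={c, e, f} | OUT={f}
  B2: | IN={f} | OUT={a, d, f}
  B3: | IN={a, d, f} | OUT={c, d, f}
  B4: | IN={c, d, f} | OUT={a, d, f}
  B5: | IN={d, f} | OUT={f}
  B6: | IN={f} | OUT={}

Merge at B1: OUT[B1] = IN[B2] = {f}

Answer: {f}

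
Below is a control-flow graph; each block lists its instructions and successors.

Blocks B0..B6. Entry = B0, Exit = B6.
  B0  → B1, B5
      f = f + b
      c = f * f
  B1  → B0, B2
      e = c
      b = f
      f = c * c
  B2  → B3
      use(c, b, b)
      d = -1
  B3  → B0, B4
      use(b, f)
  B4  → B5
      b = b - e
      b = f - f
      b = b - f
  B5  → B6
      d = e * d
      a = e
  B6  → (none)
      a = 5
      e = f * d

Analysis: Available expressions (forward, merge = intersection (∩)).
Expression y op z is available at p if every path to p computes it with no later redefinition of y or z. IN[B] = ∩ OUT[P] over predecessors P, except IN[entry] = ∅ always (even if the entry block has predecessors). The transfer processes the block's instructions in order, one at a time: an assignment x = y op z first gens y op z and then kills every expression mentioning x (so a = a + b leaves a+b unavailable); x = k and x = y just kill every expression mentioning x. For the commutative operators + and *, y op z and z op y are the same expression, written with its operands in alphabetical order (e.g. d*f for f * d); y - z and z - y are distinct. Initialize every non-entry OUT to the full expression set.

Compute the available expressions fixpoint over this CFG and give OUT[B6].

Per-block solution:
  B0: | IN={} | OUT={f*f}
  B1: | IN={f*f} | OUT={c*c}
  B2: | IN={c*c} | OUT={c*c}
  B3: | IN={c*c} | OUT={c*c}
  B4: | IN={c*c} | OUT={c*c, f-f}
  B5: | IN={} | OUT={}
  B6: | IN={} | OUT={d*f}

Merge at B6: IN[B6] = OUT[B5] = {}
Applying B6's transfer function to that IN value gives OUT[B6] (row B6 above).

Answer: {d*f}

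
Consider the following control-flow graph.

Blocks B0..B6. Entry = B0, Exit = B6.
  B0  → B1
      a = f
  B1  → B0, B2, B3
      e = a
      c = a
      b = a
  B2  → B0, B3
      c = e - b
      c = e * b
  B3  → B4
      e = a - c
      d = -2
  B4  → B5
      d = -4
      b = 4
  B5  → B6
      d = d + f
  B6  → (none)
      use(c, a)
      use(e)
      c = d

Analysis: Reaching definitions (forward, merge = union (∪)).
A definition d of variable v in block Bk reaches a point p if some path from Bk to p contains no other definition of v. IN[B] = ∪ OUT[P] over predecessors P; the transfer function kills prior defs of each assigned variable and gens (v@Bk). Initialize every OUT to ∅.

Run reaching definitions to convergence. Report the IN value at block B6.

Answer: {a@B0, b@B4, c@B1, c@B2, d@B5, e@B3}

Trace:
Fixpoint table:
  B0: | IN={a@B0, b@B1, c@B1, c@B2, e@B1} | OUT={a@B0, b@B1, c@B1, c@B2, e@B1}
  B1: | IN={a@B0, b@B1, c@B1, c@B2, e@B1} | OUT={a@B0, b@B1, c@B1, e@B1}
  B2: | IN={a@B0, b@B1, c@B1, e@B1} | OUT={a@B0, b@B1, c@B2, e@B1}
  B3: | IN={a@B0, b@B1, c@B1, c@B2, e@B1} | OUT={a@B0, b@B1, c@B1, c@B2, d@B3, e@B3}
  B4: | IN={a@B0, b@B1, c@B1, c@B2, d@B3, e@B3} | OUT={a@B0, b@B4, c@B1, c@B2, d@B4, e@B3}
  B5: | IN={a@B0, b@B4, c@B1, c@B2, d@B4, e@B3} | OUT={a@B0, b@B4, c@B1, c@B2, d@B5, e@B3}
  B6: | IN={a@B0, b@B4, c@B1, c@B2, d@B5, e@B3} | OUT={a@B0, b@B4, c@B6, d@B5, e@B3}

Merge at B6: IN[B6] = OUT[B5] = {a@B0, b@B4, c@B1, c@B2, d@B5, e@B3}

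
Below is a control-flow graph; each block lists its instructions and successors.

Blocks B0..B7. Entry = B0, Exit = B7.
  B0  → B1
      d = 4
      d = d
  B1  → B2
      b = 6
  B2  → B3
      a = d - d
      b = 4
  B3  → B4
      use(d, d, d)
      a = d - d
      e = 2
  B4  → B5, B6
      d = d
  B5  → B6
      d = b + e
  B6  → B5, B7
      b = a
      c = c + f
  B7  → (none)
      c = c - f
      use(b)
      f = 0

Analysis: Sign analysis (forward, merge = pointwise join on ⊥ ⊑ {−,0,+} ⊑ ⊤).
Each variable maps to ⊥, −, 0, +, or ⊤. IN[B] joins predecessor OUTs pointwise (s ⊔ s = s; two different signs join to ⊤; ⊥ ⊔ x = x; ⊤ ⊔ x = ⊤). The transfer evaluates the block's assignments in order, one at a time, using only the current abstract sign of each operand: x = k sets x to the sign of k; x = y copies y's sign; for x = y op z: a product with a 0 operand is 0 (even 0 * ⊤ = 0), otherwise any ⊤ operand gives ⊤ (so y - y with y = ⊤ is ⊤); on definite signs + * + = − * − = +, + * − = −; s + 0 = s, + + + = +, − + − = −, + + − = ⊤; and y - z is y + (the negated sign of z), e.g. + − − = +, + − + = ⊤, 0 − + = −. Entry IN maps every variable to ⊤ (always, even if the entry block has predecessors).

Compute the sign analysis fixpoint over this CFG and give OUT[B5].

Answer: {a: ⊤, b: ⊤, c: ⊤, d: ⊤, e: +, f: ⊤}

Working:
Fixpoint table:
  B0: | IN=(all ⊤) | OUT={d:+; rest ⊤}
  B1: | IN={d:+; rest ⊤} | OUT={b:+, d:+; rest ⊤}
  B2: | IN={b:+, d:+; rest ⊤} | OUT={b:+, d:+; rest ⊤}
  B3: | IN={b:+, d:+; rest ⊤} | OUT={b:+, d:+, e:+; rest ⊤}
  B4: | IN={b:+, d:+, e:+; rest ⊤} | OUT={b:+, d:+, e:+; rest ⊤}
  B5: | IN={e:+; rest ⊤} | OUT={e:+; rest ⊤}
  B6: | IN={e:+; rest ⊤} | OUT={e:+; rest ⊤}
  B7: | IN={e:+; rest ⊤} | OUT={e:+, f:0; rest ⊤}

Merge at B5: IN[B5] = OUT[B4] ⊔ OUT[B6] = {a: ⊤, b: ⊤, c: ⊤, d: ⊤, e: +, f: ⊤}
Applying B5's transfer function to that IN value gives OUT[B5] (row B5 above).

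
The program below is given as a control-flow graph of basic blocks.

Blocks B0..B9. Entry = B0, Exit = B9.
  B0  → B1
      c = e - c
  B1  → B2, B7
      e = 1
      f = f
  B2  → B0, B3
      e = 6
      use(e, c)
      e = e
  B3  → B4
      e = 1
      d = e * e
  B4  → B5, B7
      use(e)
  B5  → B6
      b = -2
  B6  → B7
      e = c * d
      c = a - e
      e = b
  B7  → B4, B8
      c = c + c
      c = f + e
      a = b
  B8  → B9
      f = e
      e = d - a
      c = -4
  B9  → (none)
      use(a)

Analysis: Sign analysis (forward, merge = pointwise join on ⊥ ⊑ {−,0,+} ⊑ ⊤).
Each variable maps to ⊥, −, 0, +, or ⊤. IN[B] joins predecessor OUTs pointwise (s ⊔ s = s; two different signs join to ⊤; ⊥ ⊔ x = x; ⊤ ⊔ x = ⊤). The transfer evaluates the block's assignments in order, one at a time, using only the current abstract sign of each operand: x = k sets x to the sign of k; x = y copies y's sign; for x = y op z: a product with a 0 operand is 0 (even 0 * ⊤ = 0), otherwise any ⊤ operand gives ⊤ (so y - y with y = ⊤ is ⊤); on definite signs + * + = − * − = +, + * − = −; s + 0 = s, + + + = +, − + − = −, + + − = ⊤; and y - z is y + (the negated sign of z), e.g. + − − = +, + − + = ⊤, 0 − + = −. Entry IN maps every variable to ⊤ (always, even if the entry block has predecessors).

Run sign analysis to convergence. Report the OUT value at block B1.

Answer: {a: ⊤, b: ⊤, c: ⊤, d: ⊤, e: +, f: ⊤}

Trace:
Per-block solution:
  B0: | IN=(all ⊤) | OUT=(all ⊤)
  B1: | IN=(all ⊤) | OUT={e:+; rest ⊤}
  B2: | IN={e:+; rest ⊤} | OUT={e:+; rest ⊤}
  B3: | IN={e:+; rest ⊤} | OUT={d:+, e:+; rest ⊤}
  B4: | IN=(all ⊤) | OUT=(all ⊤)
  B5: | IN=(all ⊤) | OUT={b:-; rest ⊤}
  B6: | IN={b:-; rest ⊤} | OUT={b:-, e:-; rest ⊤}
  B7: | IN=(all ⊤) | OUT=(all ⊤)
  B8: | IN=(all ⊤) | OUT={c:-; rest ⊤}
  B9: | IN={c:-; rest ⊤} | OUT={c:-; rest ⊤}

Merge at B1: IN[B1] = OUT[B0] = {a: ⊤, b: ⊤, c: ⊤, d: ⊤, e: ⊤, f: ⊤}
Applying B1's transfer function to that IN value gives OUT[B1] (row B1 above).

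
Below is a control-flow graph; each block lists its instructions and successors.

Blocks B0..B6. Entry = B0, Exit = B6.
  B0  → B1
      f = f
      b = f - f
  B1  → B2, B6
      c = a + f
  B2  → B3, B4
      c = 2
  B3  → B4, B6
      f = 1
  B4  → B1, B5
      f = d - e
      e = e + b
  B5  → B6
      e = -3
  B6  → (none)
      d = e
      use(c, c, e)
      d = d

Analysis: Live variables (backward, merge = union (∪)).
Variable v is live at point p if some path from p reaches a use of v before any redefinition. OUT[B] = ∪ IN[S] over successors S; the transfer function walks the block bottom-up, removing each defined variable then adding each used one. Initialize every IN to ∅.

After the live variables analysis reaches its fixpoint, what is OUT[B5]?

Answer: {c, e}

Working:
Converged values:
  B0: | IN={a, d, e, f} | OUT={a, b, d, e, f}
  B1: | IN={a, b, d, e, f} | OUT={a, b, c, d, e}
  B2: | IN={a, b, d, e} | OUT={a, b, c, d, e}
  B3: | IN={a, b, c, d, e} | OUT={a, b, c, d, e}
  B4: | IN={a, b, c, d, e} | OUT={a, b, c, d, e, f}
  B5: | IN={c} | OUT={c, e}
  B6: | IN={c, e} | OUT={}

Merge at B5: OUT[B5] = IN[B6] = {c, e}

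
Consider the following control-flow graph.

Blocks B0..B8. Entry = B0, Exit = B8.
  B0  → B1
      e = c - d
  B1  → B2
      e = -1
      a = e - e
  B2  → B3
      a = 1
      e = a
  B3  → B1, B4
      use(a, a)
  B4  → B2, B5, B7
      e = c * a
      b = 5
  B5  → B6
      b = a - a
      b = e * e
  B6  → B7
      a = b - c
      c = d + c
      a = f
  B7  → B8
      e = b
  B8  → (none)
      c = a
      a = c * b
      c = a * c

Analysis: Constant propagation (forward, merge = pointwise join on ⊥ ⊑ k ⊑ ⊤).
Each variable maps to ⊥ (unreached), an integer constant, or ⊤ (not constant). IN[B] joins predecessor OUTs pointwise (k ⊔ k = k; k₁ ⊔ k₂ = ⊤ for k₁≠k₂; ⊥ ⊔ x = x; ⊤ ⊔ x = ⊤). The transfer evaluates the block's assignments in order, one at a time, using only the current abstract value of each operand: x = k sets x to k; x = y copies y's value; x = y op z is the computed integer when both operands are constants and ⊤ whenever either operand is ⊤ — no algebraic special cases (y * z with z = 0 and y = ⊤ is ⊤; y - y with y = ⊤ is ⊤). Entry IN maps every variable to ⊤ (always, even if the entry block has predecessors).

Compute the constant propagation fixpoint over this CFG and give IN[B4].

Fixpoint table:
  B0: | IN=(all ⊤) | OUT=(all ⊤)
  B1: | IN=(all ⊤) | OUT={a:0, e:-1; rest ⊤}
  B2: | IN=(all ⊤) | OUT={a:1, e:1; rest ⊤}
  B3: | IN={a:1, e:1; rest ⊤} | OUT={a:1, e:1; rest ⊤}
  B4: | IN={a:1, e:1; rest ⊤} | OUT={a:1, b:5; rest ⊤}
  B5: | IN={a:1, b:5; rest ⊤} | OUT={a:1; rest ⊤}
  B6: | IN={a:1; rest ⊤} | OUT=(all ⊤)
  B7: | IN=(all ⊤) | OUT=(all ⊤)
  B8: | IN=(all ⊤) | OUT=(all ⊤)

Merge at B4: IN[B4] = OUT[B3] = {a: 1, b: ⊤, c: ⊤, d: ⊤, e: 1, f: ⊤}

Answer: {a: 1, b: ⊤, c: ⊤, d: ⊤, e: 1, f: ⊤}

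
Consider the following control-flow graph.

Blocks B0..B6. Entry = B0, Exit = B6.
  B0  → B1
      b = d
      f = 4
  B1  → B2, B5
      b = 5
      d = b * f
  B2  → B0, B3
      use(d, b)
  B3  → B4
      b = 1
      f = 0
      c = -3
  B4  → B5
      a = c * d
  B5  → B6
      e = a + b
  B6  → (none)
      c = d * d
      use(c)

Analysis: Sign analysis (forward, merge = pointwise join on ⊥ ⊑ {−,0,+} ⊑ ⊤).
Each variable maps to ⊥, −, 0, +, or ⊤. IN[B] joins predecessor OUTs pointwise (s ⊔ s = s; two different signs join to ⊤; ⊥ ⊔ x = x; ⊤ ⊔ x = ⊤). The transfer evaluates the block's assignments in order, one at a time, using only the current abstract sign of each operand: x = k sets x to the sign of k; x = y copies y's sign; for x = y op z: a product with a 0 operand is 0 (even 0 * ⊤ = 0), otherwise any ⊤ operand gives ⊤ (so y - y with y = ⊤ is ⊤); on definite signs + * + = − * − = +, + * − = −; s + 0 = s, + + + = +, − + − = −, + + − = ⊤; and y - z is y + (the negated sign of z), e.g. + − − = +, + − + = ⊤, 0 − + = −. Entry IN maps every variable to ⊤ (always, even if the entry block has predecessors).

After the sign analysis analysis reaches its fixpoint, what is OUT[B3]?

Answer: {a: ⊤, b: +, c: -, d: +, e: ⊤, f: 0}

Derivation:
Converged values:
  B0:   IN=(all ⊤)   OUT={f:+; rest ⊤}
  B1:   IN={f:+; rest ⊤}   OUT={b:+, d:+, f:+; rest ⊤}
  B2:   IN={b:+, d:+, f:+; rest ⊤}   OUT={b:+, d:+, f:+; rest ⊤}
  B3:   IN={b:+, d:+, f:+; rest ⊤}   OUT={b:+, c:-, d:+, f:0; rest ⊤}
  B4:   IN={b:+, c:-, d:+, f:0; rest ⊤}   OUT={a:-, b:+, c:-, d:+, f:0; rest ⊤}
  B5:   IN={b:+, d:+; rest ⊤}   OUT={b:+, d:+; rest ⊤}
  B6:   IN={b:+, d:+; rest ⊤}   OUT={b:+, c:+, d:+; rest ⊤}

Merge at B3: IN[B3] = OUT[B2] = {a: ⊤, b: +, c: ⊤, d: +, e: ⊤, f: +}
Applying B3's transfer function to that IN value gives OUT[B3] (row B3 above).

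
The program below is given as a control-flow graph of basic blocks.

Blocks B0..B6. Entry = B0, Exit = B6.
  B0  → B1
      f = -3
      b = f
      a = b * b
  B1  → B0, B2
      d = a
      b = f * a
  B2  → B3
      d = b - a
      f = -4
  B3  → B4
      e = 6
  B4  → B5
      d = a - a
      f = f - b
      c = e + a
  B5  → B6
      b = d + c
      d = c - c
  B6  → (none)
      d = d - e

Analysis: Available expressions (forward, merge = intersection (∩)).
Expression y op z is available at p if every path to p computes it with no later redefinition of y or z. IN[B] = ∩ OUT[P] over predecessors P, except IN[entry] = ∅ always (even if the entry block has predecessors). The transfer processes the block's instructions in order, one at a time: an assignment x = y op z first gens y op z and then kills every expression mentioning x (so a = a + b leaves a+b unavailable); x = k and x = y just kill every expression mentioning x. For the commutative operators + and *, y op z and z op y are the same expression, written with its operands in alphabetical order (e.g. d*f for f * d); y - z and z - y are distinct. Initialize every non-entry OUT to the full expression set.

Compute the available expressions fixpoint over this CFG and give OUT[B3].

Converged values:
  B0: | IN={} | OUT={b*b}
  B1: | IN={b*b} | OUT={a*f}
  B2: | IN={a*f} | OUT={b-a}
  B3: | IN={b-a} | OUT={b-a}
  B4: | IN={b-a} | OUT={a+e, a-a, b-a}
  B5: | IN={a+e, a-a, b-a} | OUT={a+e, a-a, c-c}
  B6: | IN={a+e, a-a, c-c} | OUT={a+e, a-a, c-c}

Merge at B3: IN[B3] = OUT[B2] = {b-a}
Applying B3's transfer function to that IN value gives OUT[B3] (row B3 above).

Answer: {b-a}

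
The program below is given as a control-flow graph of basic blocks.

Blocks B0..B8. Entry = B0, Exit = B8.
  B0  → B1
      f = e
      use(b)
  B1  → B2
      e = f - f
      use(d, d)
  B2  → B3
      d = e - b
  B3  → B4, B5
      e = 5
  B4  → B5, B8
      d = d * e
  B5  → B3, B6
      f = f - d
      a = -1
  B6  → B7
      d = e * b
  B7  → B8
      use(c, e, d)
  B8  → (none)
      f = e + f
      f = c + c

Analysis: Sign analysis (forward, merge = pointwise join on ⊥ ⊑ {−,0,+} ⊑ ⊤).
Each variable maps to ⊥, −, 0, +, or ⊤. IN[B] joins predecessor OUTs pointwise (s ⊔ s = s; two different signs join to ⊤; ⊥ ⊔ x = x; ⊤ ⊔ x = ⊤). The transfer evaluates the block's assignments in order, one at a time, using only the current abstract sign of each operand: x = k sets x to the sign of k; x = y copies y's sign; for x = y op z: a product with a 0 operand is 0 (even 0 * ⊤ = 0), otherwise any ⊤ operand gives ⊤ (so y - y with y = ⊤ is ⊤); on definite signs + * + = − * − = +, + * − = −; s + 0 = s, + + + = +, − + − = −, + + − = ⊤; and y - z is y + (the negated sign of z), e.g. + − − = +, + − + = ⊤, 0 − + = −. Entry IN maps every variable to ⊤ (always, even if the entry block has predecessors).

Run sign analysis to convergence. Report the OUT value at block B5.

Converged values:
  B0:  IN=(all ⊤)  OUT=(all ⊤)
  B1:  IN=(all ⊤)  OUT=(all ⊤)
  B2:  IN=(all ⊤)  OUT=(all ⊤)
  B3:  IN=(all ⊤)  OUT={e:+; rest ⊤}
  B4:  IN={e:+; rest ⊤}  OUT={e:+; rest ⊤}
  B5:  IN={e:+; rest ⊤}  OUT={a:-, e:+; rest ⊤}
  B6:  IN={a:-, e:+; rest ⊤}  OUT={a:-, e:+; rest ⊤}
  B7:  IN={a:-, e:+; rest ⊤}  OUT={a:-, e:+; rest ⊤}
  B8:  IN={e:+; rest ⊤}  OUT={e:+; rest ⊤}

Merge at B5: IN[B5] = OUT[B3] ⊔ OUT[B4] = {a: ⊤, b: ⊤, c: ⊤, d: ⊤, e: +, f: ⊤}
Applying B5's transfer function to that IN value gives OUT[B5] (row B5 above).

Answer: {a: -, b: ⊤, c: ⊤, d: ⊤, e: +, f: ⊤}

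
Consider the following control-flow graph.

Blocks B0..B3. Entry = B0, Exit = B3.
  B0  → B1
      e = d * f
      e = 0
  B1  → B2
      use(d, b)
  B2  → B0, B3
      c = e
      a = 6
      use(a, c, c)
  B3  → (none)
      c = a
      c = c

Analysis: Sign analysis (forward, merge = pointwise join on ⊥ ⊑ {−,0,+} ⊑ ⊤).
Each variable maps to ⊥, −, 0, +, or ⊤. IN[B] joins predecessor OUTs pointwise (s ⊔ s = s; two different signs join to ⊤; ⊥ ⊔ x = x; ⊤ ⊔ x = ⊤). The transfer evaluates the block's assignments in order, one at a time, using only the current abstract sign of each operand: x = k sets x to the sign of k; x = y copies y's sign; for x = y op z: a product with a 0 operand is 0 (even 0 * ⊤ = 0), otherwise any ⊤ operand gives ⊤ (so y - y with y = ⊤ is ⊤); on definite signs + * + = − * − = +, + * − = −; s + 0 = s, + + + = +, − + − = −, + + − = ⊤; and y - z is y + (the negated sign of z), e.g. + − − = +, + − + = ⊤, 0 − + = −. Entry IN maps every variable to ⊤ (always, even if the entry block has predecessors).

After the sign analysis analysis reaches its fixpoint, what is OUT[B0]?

Converged values:
  B0:  IN=(all ⊤)  OUT={e:0; rest ⊤}
  B1:  IN={e:0; rest ⊤}  OUT={e:0; rest ⊤}
  B2:  IN={e:0; rest ⊤}  OUT={a:+, c:0, e:0; rest ⊤}
  B3:  IN={a:+, c:0, e:0; rest ⊤}  OUT={a:+, c:+, e:0; rest ⊤}

Merge at B0 (entry node, so the boundary value (all ⊤) is joined with the incoming edge(s)): IN[B0] = (all ⊤) ⊔ OUT[B2] = {a: ⊤, b: ⊤, c: ⊤, d: ⊤, e: ⊤, f: ⊤}
Applying B0's transfer function to that IN value gives OUT[B0] (row B0 above).

Answer: {a: ⊤, b: ⊤, c: ⊤, d: ⊤, e: 0, f: ⊤}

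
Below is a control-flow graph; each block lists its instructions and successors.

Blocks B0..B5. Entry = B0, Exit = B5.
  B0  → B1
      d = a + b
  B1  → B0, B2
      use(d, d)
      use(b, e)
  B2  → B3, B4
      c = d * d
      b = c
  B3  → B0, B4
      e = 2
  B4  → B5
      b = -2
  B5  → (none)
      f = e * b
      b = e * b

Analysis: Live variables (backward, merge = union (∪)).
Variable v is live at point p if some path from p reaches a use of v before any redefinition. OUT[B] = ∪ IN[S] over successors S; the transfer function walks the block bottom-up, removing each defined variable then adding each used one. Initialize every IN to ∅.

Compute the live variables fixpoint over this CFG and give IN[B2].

Answer: {a, d, e}

Working:
Per-block solution:
  B0:  IN={a, b, e}  OUT={a, b, d, e}
  B1:  IN={a, b, d, e}  OUT={a, b, d, e}
  B2:  IN={a, d, e}  OUT={a, b, e}
  B3:  IN={a, b}  OUT={a, b, e}
  B4:  IN={e}  OUT={b, e}
  B5:  IN={b, e}  OUT={}

Merge at B2: OUT[B2] = IN[B3] ⊔ IN[B4] = {a, b, e}
Applying B2's transfer function to that OUT value gives IN[B2] (row B2 above).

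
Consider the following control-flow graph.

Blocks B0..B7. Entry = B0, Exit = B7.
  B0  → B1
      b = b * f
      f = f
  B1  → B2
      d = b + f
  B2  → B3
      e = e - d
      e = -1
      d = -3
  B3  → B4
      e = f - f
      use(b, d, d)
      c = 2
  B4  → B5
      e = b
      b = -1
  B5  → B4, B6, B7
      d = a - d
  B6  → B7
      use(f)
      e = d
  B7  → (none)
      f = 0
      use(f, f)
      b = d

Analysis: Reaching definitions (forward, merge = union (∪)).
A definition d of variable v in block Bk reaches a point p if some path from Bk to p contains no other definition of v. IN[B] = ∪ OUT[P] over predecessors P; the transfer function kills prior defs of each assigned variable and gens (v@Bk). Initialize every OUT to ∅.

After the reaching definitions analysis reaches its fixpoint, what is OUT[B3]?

Per-block solution:
  B0: | IN={} | OUT={b@B0, f@B0}
  B1: | IN={b@B0, f@B0} | OUT={b@B0, d@B1, f@B0}
  B2: | IN={b@B0, d@B1, f@B0} | OUT={b@B0, d@B2, e@B2, f@B0}
  B3: | IN={b@B0, d@B2, e@B2, f@B0} | OUT={b@B0, c@B3, d@B2, e@B3, f@B0}
  B4: | IN={b@B0, b@B4, c@B3, d@B2, d@B5, e@B3, e@B4, f@B0} | OUT={b@B4, c@B3, d@B2, d@B5, e@B4, f@B0}
  B5: | IN={b@B4, c@B3, d@B2, d@B5, e@B4, f@B0} | OUT={b@B4, c@B3, d@B5, e@B4, f@B0}
  B6: | IN={b@B4, c@B3, d@B5, e@B4, f@B0} | OUT={b@B4, c@B3, d@B5, e@B6, f@B0}
  B7: | IN={b@B4, c@B3, d@B5, e@B4, e@B6, f@B0} | OUT={b@B7, c@B3, d@B5, e@B4, e@B6, f@B7}

Merge at B3: IN[B3] = OUT[B2] = {b@B0, d@B2, e@B2, f@B0}
Applying B3's transfer function to that IN value gives OUT[B3] (row B3 above).

Answer: {b@B0, c@B3, d@B2, e@B3, f@B0}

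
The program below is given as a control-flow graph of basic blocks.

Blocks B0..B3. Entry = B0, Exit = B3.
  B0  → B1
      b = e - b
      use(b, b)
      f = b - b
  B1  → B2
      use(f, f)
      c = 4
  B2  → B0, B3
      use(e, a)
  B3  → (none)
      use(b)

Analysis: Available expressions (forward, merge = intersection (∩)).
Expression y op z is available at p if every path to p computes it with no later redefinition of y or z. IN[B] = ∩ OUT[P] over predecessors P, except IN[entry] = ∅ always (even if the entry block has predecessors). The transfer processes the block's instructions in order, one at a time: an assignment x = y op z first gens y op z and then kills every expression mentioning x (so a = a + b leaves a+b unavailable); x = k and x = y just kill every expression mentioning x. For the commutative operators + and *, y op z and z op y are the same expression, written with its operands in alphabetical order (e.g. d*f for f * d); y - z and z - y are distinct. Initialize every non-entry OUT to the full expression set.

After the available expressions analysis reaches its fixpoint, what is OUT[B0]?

Fixpoint table:
  B0:   IN={}   OUT={b-b}
  B1:   IN={b-b}   OUT={b-b}
  B2:   IN={b-b}   OUT={b-b}
  B3:   IN={b-b}   OUT={b-b}

Merge at B0 (entry node, so the boundary value {} is joined with the incoming edge(s)): IN[B0] = {} ∩ OUT[B2] = {}
Applying B0's transfer function to that IN value gives OUT[B0] (row B0 above).

Answer: {b-b}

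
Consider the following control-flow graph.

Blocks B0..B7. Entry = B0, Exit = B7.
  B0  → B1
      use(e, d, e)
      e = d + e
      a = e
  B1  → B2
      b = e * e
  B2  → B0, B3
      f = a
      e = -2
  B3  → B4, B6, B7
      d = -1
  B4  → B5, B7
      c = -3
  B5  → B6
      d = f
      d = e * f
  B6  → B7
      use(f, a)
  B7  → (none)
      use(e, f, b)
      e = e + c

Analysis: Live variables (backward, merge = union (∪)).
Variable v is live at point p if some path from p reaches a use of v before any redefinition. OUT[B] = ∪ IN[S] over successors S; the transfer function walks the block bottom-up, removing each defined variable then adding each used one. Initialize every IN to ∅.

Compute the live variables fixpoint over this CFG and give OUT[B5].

Answer: {a, b, c, e, f}

Derivation:
Fixpoint table:
  B0:  IN={c, d, e}  OUT={a, c, d, e}
  B1:  IN={a, c, d, e}  OUT={a, b, c, d}
  B2:  IN={a, b, c, d}  OUT={a, b, c, d, e, f}
  B3:  IN={a, b, c, e, f}  OUT={a, b, c, e, f}
  B4:  IN={a, b, e, f}  OUT={a, b, c, e, f}
  B5:  IN={a, b, c, e, f}  OUT={a, b, c, e, f}
  B6:  IN={a, b, c, e, f}  OUT={b, c, e, f}
  B7:  IN={b, c, e, f}  OUT={}

Merge at B5: OUT[B5] = IN[B6] = {a, b, c, e, f}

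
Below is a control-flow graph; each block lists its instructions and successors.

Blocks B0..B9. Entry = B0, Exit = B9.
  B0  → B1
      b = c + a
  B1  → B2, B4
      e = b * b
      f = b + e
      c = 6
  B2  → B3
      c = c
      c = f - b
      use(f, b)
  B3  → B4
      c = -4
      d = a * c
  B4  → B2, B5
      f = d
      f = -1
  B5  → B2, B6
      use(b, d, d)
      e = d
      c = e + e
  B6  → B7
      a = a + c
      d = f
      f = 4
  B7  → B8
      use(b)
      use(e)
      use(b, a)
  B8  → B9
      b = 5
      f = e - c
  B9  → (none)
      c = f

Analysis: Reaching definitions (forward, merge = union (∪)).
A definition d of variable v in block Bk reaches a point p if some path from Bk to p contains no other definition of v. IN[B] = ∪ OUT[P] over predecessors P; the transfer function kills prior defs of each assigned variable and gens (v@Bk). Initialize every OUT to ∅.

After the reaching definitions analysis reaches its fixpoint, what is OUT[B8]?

Converged values:
  B0:   IN={}   OUT={b@B0}
  B1:   IN={b@B0}   OUT={b@B0, c@B1, e@B1, f@B1}
  B2:   IN={b@B0, c@B1, c@B3, c@B5, d@B3, e@B1, e@B5, f@B1, f@B4}   OUT={b@B0, c@B2, d@B3, e@B1, e@B5, f@B1, f@B4}
  B3:   IN={b@B0, c@B2, d@B3, e@B1, e@B5, f@B1, f@B4}   OUT={b@B0, c@B3, d@B3, e@B1, e@B5, f@B1, f@B4}
  B4:   IN={b@B0, c@B1, c@B3, d@B3, e@B1, e@B5, f@B1, f@B4}   OUT={b@B0, c@B1, c@B3, d@B3, e@B1, e@B5, f@B4}
  B5:   IN={b@B0, c@B1, c@B3, d@B3, e@B1, e@B5, f@B4}   OUT={b@B0, c@B5, d@B3, e@B5, f@B4}
  B6:   IN={b@B0, c@B5, d@B3, e@B5, f@B4}   OUT={a@B6, b@B0, c@B5, d@B6, e@B5, f@B6}
  B7:   IN={a@B6, b@B0, c@B5, d@B6, e@B5, f@B6}   OUT={a@B6, b@B0, c@B5, d@B6, e@B5, f@B6}
  B8:   IN={a@B6, b@B0, c@B5, d@B6, e@B5, f@B6}   OUT={a@B6, b@B8, c@B5, d@B6, e@B5, f@B8}
  B9:   IN={a@B6, b@B8, c@B5, d@B6, e@B5, f@B8}   OUT={a@B6, b@B8, c@B9, d@B6, e@B5, f@B8}

Merge at B8: IN[B8] = OUT[B7] = {a@B6, b@B0, c@B5, d@B6, e@B5, f@B6}
Applying B8's transfer function to that IN value gives OUT[B8] (row B8 above).

Answer: {a@B6, b@B8, c@B5, d@B6, e@B5, f@B8}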